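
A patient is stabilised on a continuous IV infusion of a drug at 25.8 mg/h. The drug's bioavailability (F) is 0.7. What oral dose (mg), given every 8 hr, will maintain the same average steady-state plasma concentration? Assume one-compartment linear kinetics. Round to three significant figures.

295 mg

To maintain the same Css, the systemic dosing rate must be unchanged: F·D/τ = infusion rate.
D = rate × τ / F = 25.8 × 8 / 0.7 = 294.9 mg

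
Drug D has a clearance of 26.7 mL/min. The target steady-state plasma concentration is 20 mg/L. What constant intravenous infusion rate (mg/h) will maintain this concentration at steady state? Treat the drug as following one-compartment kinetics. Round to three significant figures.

Convert clearance: 26.7 mL/min × 60 min/h ÷ 1000 mL/L = 1.602 L/h
Rate = CL × Css = 1.602 × 20 = 32.04 mg/h

32.0 mg/h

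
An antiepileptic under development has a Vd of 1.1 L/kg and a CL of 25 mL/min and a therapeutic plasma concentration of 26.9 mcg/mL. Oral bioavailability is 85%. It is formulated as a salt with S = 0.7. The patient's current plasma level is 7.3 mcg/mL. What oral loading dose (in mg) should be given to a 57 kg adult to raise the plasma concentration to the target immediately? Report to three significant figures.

Total Vd = 1.1 × 57 = 62.70 L
The loading dose fills Vd to the target concentration; clearance is irrelevant here.
Concentration deficit ΔC = 26.9 − 7.3 = 19.60 mg/L
LD = Vd × ΔC / F / S = 62.70 × 19.60 / 0.85 / 0.7 = 2065 mg

2070 mg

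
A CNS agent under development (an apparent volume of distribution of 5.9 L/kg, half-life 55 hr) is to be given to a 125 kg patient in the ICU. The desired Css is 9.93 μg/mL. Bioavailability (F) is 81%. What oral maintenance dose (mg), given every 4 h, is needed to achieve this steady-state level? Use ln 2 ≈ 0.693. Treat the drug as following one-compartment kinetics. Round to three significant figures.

456 mg

Vd = 5.9 L/kg × 125 kg = 737.5 L
CL = 0.693 × Vd / t½ = 0.693 × 737.5 / 55 = 9.293 L/h
D = CL × Css × τ / F = 9.293 × 9.93 × 4 / 0.81 = 455.7 mg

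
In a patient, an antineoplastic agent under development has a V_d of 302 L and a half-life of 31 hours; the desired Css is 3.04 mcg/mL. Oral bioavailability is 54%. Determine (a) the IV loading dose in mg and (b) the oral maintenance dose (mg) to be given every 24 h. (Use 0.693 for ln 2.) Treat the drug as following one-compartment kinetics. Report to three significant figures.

LD = Vd × C = 302.0 × 3.04 = 918.1 mg
CL = 0.693 × Vd / t½ = 0.693 × 302.0 / 31 = 6.751 L/h
D = CL × Css × τ / F = 6.751 × 3.04 × 24 / 0.54 = 912.1 mg

(a) 918 mg; (b) 912 mg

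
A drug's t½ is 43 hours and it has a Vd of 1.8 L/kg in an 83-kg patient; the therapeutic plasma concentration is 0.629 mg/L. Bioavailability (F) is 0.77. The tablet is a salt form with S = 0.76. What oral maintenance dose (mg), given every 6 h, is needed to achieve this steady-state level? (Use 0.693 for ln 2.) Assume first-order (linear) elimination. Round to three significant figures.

15.5 mg

Vd(total) = 83 kg × 1.8 L/kg = 149.4 L
CL = ln 2 · Vd / t½ = 0.693 × 149.4 / 43 = 2.408 L/h
D = CL × Css × τ / F / S = 2.408 × 0.629 × 6 / 0.77 / 0.76 = 15.53 mg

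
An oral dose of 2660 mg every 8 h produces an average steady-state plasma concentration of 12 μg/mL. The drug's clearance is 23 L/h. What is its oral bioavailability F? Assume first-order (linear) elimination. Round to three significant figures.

0.830

F·D/τ = CL·Css at steady state → F = CL·Css·τ / D.
F = 23 × 12 × 8 / 2660 = 0.830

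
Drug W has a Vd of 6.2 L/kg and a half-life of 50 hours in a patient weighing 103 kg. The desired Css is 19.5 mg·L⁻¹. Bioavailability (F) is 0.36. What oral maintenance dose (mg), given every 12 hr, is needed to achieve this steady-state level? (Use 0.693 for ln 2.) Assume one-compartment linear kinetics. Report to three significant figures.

Vd(total) = 103 kg × 6.2 L/kg = 638.6 L
CL = ln 2 · Vd / t½ = 0.693 × 638.6 / 50 = 8.851 L/h
D = CL × Css × τ / F = 8.851 × 19.5 × 12 / 0.36 = 5753 mg

5750 mg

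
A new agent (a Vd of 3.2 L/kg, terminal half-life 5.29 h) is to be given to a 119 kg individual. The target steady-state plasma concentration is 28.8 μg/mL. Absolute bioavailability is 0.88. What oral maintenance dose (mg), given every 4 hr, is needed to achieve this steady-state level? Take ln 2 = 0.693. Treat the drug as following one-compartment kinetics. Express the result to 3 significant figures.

6530 mg

Vd(total) = 119 kg × 3.2 L/kg = 380.8 L
CL = 0.693 × Vd / t½ = 0.693 × 380.8 / 5.29 = 49.89 L/h
D = CL × Css × τ / F = 49.89 × 28.8 × 4 / 0.88 = 6531 mg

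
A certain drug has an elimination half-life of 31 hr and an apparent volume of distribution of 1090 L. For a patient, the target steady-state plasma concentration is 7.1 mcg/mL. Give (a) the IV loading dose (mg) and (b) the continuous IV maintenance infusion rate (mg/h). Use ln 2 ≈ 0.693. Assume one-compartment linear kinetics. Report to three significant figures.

LD = Vd × C = 1090 × 7.1 = 7739 mg
CL = 0.693 × Vd / t½ = 0.693 × 1090 / 31 = 24.37 L/h
Infusion rate = CL × Css = 24.37 × 7.1 = 173.0 mg/h

(a) 7740 mg; (b) 173 mg/h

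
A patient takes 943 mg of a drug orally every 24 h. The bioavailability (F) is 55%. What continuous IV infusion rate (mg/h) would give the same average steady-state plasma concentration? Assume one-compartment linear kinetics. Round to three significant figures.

21.6 mg/h

Equivalent systemic input: infusion rate = F·D/τ.
Rate = 0.55 × 943 / 24 = 21.61 mg/h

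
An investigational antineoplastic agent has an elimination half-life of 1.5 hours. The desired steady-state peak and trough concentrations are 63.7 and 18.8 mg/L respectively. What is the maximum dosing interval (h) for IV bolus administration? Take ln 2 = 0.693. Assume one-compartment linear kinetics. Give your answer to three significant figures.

2.64 h

k = 0.693 / t½ = 0.693 / 1.5 = 0.4620 h⁻¹
Between IV bolus doses, concentration decays as C = C₀·e^(−kτ), so C_peak/C_trough = e^(kτ).
τ_max = ln(C_peak/C_trough) / k = ln(63.7/18.8) / 0.4620 = 1.220 / 0.4620 = 2.641 h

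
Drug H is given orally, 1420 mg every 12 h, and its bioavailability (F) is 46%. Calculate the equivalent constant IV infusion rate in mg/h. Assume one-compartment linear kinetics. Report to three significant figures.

54.4 mg/h

Equivalent systemic input: infusion rate = F·D/τ.
Rate = 0.46 × 1420 / 12 = 54.43 mg/h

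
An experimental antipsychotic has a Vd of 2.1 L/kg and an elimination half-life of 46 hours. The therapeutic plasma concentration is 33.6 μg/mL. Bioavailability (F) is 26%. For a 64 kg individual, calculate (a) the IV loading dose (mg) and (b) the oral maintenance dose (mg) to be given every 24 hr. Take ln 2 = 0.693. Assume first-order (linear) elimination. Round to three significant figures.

Vd = 2.1 L/kg × 64 kg = 134.4 L
LD = Vd × C = 134.4 × 33.6 = 4516 mg
CL = 0.693 × Vd / t½ = 0.693 × 134.4 / 46 = 2.025 L/h
D = CL × Css × τ / F = 2.025 × 33.6 × 24 / 0.26 = 6281 mg

(a) 4520 mg; (b) 6280 mg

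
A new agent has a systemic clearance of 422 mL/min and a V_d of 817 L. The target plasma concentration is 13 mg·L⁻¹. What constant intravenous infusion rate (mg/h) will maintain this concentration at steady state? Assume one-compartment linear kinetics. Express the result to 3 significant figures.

Convert clearance: 422 mL/min × 60 min/h ÷ 1000 mL/L = 25.32 L/h
Vd does not affect the maintenance rate; only clearance governs steady-state input.
R₀ = 25.32 × 13 = 329.2 mg/h

329 mg/h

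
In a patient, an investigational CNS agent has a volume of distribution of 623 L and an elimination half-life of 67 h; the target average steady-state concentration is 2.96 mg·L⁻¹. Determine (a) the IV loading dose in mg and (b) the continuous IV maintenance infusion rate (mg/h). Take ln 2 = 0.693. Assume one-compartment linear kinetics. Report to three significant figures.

(a) 1840 mg; (b) 19.1 mg/h

LD = Vd × C = 623.0 × 2.96 = 1844 mg
CL = 0.693 × Vd / t½ = 0.693 × 623.0 / 67 = 6.444 L/h
Infusion rate = CL × Css = 6.444 × 2.96 = 19.07 mg/h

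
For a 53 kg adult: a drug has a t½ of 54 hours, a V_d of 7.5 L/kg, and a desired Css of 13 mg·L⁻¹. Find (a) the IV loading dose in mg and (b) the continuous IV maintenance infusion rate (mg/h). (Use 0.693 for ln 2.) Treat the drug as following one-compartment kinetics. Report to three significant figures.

Vd(total) = 53 kg × 7.5 L/kg = 397.5 L
LD = Vd × C = 397.5 × 13 = 5168 mg
CL = 0.693 × Vd / t½ = 0.693 × 397.5 / 54 = 5.101 L/h
Infusion rate = CL × Css = 5.101 × 13 = 66.31 mg/h

(a) 5170 mg; (b) 66.3 mg/h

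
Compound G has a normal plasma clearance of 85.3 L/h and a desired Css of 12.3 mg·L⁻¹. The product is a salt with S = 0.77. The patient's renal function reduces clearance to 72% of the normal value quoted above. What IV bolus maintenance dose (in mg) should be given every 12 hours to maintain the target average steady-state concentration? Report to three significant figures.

Patient clearance = 0.72 × 85.30 = 61.42 L/h
D = CL × Css × τ / S = 61.42 × 12.3 × 12 / 0.77 = 11770 mg

11800 mg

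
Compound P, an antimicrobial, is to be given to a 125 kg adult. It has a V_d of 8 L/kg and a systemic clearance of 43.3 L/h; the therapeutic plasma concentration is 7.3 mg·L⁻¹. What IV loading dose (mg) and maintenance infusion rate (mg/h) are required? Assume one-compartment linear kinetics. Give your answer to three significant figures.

Vd(total) = 125 kg × 8 L/kg = 1000 L
LD = Vd · C_target = 1000 × 7.3 = 7300 mg
Maintenance infusion rate = CL × Css = 43.30 × 7.3 = 316.1 mg/h

(a) 7300 mg; (b) 316 mg/h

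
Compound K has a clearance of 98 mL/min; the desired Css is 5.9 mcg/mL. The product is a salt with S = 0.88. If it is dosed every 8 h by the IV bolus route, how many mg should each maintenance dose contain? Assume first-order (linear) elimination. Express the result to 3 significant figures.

CL = 98 mL/min × 60/1000 = 5.880 L/h
D = CL × Css × τ / S = 5.880 × 5.9 × 8 / 0.88 = 315.4 mg

315 mg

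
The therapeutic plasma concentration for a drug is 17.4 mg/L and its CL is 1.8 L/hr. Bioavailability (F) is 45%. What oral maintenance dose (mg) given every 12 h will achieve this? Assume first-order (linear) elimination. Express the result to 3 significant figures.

835 mg

D = CL × Css × τ / F = 1.800 × 17.4 × 12 / 0.45 = 835.2 mg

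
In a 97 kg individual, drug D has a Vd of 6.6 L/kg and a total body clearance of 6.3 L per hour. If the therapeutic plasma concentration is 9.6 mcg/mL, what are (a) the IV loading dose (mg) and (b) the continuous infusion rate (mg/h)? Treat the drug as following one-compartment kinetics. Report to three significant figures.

(a) 6150 mg; (b) 60.5 mg/h

Vd = 6.6 L/kg × 97 kg = 640.2 L
Loading: fill Vd to C_target → 640.2 L × 9.6 mg/L = 6146 mg
Infusion rate = 6.300 L/h × 9.6 mg/L = 60.48 mg/h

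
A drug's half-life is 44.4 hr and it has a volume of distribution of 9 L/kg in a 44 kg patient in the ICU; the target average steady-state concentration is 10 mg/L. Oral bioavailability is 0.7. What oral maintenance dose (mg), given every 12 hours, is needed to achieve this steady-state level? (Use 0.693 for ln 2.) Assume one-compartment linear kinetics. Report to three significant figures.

1060 mg

Vd = 9 L/kg × 44 kg = 396.0 L
k = 0.693/44.4 = 0.01561 h⁻¹, so CL = k·Vd = 0.01561 × 396.0 = 6.182 L/h
D = CL × Css × τ / F = 6.182 × 10 × 12 / 0.7 = 1060 mg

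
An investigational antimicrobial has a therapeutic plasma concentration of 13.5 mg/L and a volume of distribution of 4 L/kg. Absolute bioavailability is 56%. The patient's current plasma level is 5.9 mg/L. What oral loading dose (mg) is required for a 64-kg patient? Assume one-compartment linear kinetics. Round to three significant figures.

Vd = 4 L/kg × 64 kg = 256.0 L
Concentration deficit ΔC = 13.5 − 5.9 = 7.600 mg/L
LD = Vd × ΔC / F = 256.0 × 7.600 / 0.56 = 3474 mg

3470 mg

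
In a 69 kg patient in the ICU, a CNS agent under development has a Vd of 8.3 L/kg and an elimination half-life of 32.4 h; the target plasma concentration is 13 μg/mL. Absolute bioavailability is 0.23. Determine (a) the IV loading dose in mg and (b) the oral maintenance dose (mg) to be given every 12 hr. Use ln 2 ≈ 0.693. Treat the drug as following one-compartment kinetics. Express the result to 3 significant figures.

Total Vd = 8.3 × 69 = 572.7 L
LD = Vd × C = 572.7 × 13 = 7445 mg
CL = 0.693 × Vd / t½ = 0.693 × 572.7 / 32.4 = 12.25 L/h
D = CL × Css × τ / F = 12.25 × 13 × 12 / 0.23 = 8309 mg

(a) 7450 mg; (b) 8310 mg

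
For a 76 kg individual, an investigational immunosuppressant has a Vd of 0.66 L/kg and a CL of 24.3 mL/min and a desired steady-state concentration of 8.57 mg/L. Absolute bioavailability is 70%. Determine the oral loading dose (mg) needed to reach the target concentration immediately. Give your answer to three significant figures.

Vd(total) = 76 kg × 0.66 L/kg = 50.16 L
The loading dose fills Vd to the target concentration.
LD = Vd × C / F = 50.16 × 8.570 / 0.7 = 614.1 mg

614 mg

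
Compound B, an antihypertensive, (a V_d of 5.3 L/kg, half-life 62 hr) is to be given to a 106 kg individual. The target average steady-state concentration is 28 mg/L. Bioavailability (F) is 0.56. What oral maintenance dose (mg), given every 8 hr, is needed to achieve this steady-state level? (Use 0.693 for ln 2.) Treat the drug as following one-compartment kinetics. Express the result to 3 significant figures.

2510 mg

Vd(total) = 106 kg × 5.3 L/kg = 561.8 L
k = 0.693/62 = 0.01118 h⁻¹, so CL = k·Vd = 0.01118 × 561.8 = 6.281 L/h
D = CL × Css × τ / F = 6.281 × 28 × 8 / 0.56 = 2512 mg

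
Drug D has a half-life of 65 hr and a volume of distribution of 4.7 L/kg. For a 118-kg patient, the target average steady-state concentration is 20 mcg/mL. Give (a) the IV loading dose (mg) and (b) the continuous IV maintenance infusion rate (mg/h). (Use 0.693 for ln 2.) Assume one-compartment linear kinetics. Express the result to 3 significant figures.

(a) 11100 mg; (b) 118 mg/h

Total Vd = 4.7 × 118 = 554.6 L
LD = Vd × C = 554.6 × 20 = 11090 mg
CL = 0.693 × Vd / t½ = 0.693 × 554.6 / 65 = 5.913 L/h
Infusion rate = CL × Css = 5.913 × 20 = 118.3 mg/h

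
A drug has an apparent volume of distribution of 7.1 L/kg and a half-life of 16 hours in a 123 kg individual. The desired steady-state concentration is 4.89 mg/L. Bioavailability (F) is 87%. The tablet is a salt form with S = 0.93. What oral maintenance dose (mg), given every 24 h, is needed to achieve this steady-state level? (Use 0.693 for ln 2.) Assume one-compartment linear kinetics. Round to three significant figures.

5490 mg

Vd(total) = 123 kg × 7.1 L/kg = 873.3 L
k = 0.693/16 = 0.04331 h⁻¹, so CL = k·Vd = 0.04331 × 873.3 = 37.82 L/h
D = CL × Css × τ / F / S = 37.82 × 4.89 × 24 / 0.87 / 0.93 = 5486 mg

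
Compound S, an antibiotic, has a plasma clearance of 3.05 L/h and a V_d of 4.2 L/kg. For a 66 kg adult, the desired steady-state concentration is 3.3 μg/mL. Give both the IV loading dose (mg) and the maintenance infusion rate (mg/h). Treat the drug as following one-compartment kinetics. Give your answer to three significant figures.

(a) 915 mg; (b) 10.1 mg/h

Vd = 4.2 L/kg × 66 kg = 277.2 L
Loading: fill Vd to C_target → 277.2 L × 3.3 mg/L = 914.8 mg
Infusion rate = 3.050 L/h × 3.3 mg/L = 10.07 mg/h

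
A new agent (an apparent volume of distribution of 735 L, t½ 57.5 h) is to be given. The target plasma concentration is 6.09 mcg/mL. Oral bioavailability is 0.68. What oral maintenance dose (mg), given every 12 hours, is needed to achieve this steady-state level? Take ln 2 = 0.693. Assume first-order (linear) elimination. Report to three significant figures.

952 mg

CL = ln 2 · Vd / t½ = 0.693 × 735.0 / 57.5 = 8.858 L/h
D = CL × Css × τ / F = 8.858 × 6.09 × 12 / 0.68 = 952.0 mg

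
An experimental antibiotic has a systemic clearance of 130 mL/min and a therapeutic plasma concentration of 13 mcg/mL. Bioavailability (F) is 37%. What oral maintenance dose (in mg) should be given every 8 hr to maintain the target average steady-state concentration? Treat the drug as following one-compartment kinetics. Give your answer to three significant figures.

2190 mg

CL = 130 mL/min = 130 × 0.06 = 7.800 L/h
D = CL × Css × τ / F = 7.800 × 13 × 8 / 0.37 = 2192 mg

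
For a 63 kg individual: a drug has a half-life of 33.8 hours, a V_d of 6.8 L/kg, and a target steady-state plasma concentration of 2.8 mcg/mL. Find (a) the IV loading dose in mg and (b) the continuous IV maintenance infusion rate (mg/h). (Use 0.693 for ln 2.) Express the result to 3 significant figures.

(a) 1200 mg; (b) 24.6 mg/h

Total Vd = 6.8 × 63 = 428.4 L
LD = Vd × C = 428.4 × 2.8 = 1200 mg
CL = 0.693 × Vd / t½ = 0.693 × 428.4 / 33.8 = 8.783 L/h
Infusion rate = CL × Css = 8.783 × 2.8 = 24.59 mg/h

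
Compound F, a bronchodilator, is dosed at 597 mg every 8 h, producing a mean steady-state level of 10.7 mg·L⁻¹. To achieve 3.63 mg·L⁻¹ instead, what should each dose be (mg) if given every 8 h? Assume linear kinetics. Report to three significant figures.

203 mg

For first-order elimination, Css ∝ F·D/(CL·τ); F and CL are unchanged, so Css ∝ D/τ.
D₂ = D₁ × (Css,target / Css,current) = 597 × 3.63/10.7 = 202.5 mg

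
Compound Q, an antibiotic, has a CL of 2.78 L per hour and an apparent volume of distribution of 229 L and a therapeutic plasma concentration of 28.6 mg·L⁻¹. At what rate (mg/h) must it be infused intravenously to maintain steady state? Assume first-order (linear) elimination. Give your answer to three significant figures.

R₀ = 2.780 × 28.6 = 79.51 mg/h

79.5 mg/h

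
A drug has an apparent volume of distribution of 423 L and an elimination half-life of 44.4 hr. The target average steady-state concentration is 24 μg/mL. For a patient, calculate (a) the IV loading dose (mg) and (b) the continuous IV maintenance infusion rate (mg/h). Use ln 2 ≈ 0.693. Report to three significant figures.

LD = Vd × C = 423.0 × 24 = 10150 mg
CL = 0.693 × Vd / t½ = 0.693 × 423.0 / 44.4 = 6.602 L/h
Infusion rate = CL × Css = 6.602 × 24 = 158.4 mg/h

(a) 10200 mg; (b) 158 mg/h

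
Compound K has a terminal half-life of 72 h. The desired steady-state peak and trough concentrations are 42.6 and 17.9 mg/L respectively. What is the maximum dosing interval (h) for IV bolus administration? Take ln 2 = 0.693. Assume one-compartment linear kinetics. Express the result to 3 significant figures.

90.1 h

k = 0.693 / t½ = 0.693 / 72 = 0.009625 h⁻¹
Between IV bolus doses, concentration decays as C = C₀·e^(−kτ), so C_peak/C_trough = e^(kτ).
τ_max = ln(C_peak/C_trough) / k = ln(42.6/17.9) / 0.009625 = 0.8671 / 0.009625 = 90.09 h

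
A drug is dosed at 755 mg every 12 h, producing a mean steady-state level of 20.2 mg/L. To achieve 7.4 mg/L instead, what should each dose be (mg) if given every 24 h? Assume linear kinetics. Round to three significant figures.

553 mg

With linear kinetics, Css is proportional to dose rate (D/τ) at fixed clearance.
D₂ = D₁ × (Css,target / Css,current) × (τ₂/τ₁) = 755 × (7.4/20.2) × (24/12) = 553.2 mg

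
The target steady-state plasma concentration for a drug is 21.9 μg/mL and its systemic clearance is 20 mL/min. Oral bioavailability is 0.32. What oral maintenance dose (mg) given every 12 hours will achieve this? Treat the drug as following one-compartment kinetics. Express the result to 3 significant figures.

Convert clearance: 20 mL/min × 60 min/h ÷ 1000 mL/L = 1.200 L/h
D = CL × Css × τ / F = 1.200 × 21.9 × 12 / 0.32 = 985.5 mg

986 mg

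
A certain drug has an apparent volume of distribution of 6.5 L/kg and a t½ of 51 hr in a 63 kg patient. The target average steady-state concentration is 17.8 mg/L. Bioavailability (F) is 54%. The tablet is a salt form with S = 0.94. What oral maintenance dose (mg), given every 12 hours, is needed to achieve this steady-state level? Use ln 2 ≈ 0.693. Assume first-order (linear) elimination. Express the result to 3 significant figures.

Total Vd = 6.5 × 63 = 409.5 L
k = 0.693/51 = 0.01359 h⁻¹, so CL = k·Vd = 0.01359 × 409.5 = 5.565 L/h
D = CL × Css × τ / F / S = 5.565 × 17.8 × 12 / 0.54 / 0.94 = 2342 mg

2340 mg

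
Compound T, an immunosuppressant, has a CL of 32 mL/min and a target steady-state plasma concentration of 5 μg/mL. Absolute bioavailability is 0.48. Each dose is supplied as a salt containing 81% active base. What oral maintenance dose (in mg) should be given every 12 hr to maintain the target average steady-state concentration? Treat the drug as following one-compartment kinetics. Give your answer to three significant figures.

CL = 32 mL/min × 60/1000 = 1.920 L/h
D = CL × Css × τ / F / S = 1.920 × 5 × 12 / 0.48 / 0.81 = 296.3 mg

296 mg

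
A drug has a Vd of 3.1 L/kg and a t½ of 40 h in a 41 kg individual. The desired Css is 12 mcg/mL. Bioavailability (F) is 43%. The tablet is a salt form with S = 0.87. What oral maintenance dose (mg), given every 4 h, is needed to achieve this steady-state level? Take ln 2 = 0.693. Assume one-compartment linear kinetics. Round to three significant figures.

283 mg

Vd(total) = 41 kg × 3.1 L/kg = 127.1 L
CL = ln 2 · Vd / t½ = 0.693 × 127.1 / 40 = 2.202 L/h
D = CL × Css × τ / F / S = 2.202 × 12 × 4 / 0.43 / 0.87 = 282.5 mg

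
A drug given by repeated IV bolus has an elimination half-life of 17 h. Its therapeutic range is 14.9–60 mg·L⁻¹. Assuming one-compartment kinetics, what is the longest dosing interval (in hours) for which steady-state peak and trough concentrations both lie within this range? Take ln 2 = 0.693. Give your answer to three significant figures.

34.2 h

k = 0.693 / t½ = 0.693 / 17 = 0.04076 h⁻¹
Between IV bolus doses, concentration decays as C = C₀·e^(−kτ), so C_peak/C_trough = e^(kτ).
τ_max = ln(C_peak/C_trough) / k = ln(60/14.9) / 0.04076 = 1.393 / 0.04076 = 34.18 h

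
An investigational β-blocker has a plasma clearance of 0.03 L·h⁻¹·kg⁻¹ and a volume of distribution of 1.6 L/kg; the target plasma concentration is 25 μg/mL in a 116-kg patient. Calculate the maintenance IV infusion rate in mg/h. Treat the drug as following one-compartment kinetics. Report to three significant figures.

87.0 mg/h

CL = 0.03 L·h⁻¹·kg⁻¹ × 116 kg = 3.480 L/h
R₀ = 3.480 × 25 = 87.00 mg/h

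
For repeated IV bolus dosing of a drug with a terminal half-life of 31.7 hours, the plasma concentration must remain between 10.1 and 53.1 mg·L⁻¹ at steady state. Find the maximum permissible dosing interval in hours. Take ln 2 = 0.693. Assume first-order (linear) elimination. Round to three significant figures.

75.9 h

k = 0.693 / t½ = 0.693 / 31.7 = 0.02186 h⁻¹
Between IV bolus doses, concentration decays as C = C₀·e^(−kτ), so C_peak/C_trough = e^(kτ).
τ_max = ln(C_peak/C_trough) / k = ln(53.1/10.1) / 0.02186 = 1.660 / 0.02186 = 75.94 h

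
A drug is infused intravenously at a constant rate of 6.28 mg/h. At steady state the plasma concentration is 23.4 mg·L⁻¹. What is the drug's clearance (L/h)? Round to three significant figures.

0.268 L/h

At steady state, infusion rate = CL × Css, so CL = rate / Css.
CL = 6.28 / 23.4 = 0.2684 L/h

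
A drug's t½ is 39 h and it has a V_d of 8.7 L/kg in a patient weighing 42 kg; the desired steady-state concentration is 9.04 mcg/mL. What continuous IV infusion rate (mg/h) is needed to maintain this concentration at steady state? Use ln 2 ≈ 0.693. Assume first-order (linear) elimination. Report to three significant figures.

Vd(total) = 42 kg × 8.7 L/kg = 365.4 L
k = 0.693/39 = 0.01777 h⁻¹, so CL = k·Vd = 0.01777 × 365.4 = 6.493 L/h
Infusion rate = CL × Css = 6.493 × 9.04 = 58.70 mg/h

58.7 mg/h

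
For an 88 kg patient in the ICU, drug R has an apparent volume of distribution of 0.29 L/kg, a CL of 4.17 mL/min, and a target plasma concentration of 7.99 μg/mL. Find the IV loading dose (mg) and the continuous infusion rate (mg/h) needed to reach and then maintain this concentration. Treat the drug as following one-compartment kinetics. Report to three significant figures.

Vd = 0.29 L/kg × 88 kg = 25.52 L
LD = Vd · C_target = 25.52 × 7.99 = 203.9 mg
CL = 4.17 mL/min = 4.17 × 0.06 = 0.2502 L/h
Maintenance: replace elimination → rate = CL × Css = 0.2502 × 7.99 = 1.999 mg/h

(a) 204 mg; (b) 2.00 mg/h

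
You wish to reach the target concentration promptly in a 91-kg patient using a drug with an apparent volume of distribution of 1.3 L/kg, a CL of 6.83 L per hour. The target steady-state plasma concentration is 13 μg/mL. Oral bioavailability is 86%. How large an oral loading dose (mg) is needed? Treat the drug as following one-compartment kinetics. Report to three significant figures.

1790 mg

Total Vd = 1.3 × 91 = 118.3 L
Loading dose depends on Vd (not clearance): it fills the distribution volume.
LD = Vd × C / F = 118.3 × 13.00 / 0.86 = 1788 mg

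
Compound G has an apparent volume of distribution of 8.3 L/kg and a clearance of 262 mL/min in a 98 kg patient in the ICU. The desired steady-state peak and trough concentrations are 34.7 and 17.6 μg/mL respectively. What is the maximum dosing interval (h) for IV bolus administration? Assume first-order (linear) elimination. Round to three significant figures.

Vd = 8.3 L/kg × 98 kg = 813.4 L
Convert clearance: 262 mL/min × 60 min/h ÷ 1000 mL/L = 15.72 L/h
k = CL / Vd = 15.72 / 813.4 = 0.01933 h⁻¹
Between IV bolus doses, concentration decays as C = C₀·e^(−kτ), so C_peak/C_trough = e^(kτ).
τ_max = ln(C_peak/C_trough) / k = ln(34.7/17.6) / 0.01933 = 0.6788 / 0.01933 = 35.12 h

35.1 h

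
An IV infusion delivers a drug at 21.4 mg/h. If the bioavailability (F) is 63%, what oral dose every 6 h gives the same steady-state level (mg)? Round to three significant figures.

To maintain the same Css, the systemic dosing rate must be unchanged: F·D/τ = infusion rate.
D = rate × τ / F = 21.4 × 6 / 0.63 = 203.8 mg

204 mg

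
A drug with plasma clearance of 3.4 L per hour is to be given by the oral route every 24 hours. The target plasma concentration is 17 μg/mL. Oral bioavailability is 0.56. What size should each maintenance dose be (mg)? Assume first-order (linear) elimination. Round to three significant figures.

At steady state, dose per interval replaces the amount cleared in that interval: F·D/τ = CL·Css.
D = CL × Css × τ / F = 3.400 × 17 × 24 / 0.56 = 2477 mg

2480 mg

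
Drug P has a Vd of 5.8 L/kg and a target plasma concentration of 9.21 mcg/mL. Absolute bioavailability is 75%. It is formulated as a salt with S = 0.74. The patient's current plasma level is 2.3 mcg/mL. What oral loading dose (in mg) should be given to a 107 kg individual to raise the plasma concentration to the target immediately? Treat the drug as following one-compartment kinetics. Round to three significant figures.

7730 mg

Vd = 5.8 L/kg × 107 kg = 620.6 L
The loading dose fills Vd to the target concentration.
Concentration deficit ΔC = 9.21 − 2.3 = 6.910 mg/L
LD = Vd × ΔC / F / S = 620.6 × 6.910 / 0.75 / 0.74 = 7727 mg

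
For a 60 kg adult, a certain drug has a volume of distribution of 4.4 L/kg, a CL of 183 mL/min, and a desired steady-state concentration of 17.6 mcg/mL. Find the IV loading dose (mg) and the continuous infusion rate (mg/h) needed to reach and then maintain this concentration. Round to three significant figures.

(a) 4650 mg; (b) 193 mg/h

Vd(total) = 60 kg × 4.4 L/kg = 264.0 L
Loading dose = Vd × C = 264.0 × 17.6 = 4646 mg
CL = 183 mL/min × 60/1000 = 10.98 L/h
Infusion rate = 10.98 L/h × 17.6 mg/L = 193.2 mg/h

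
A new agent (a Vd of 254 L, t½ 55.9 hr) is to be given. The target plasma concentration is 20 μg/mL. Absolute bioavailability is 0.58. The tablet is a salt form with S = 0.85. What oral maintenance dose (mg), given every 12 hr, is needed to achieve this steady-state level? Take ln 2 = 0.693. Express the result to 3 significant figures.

CL = 0.693 × Vd / t½ = 0.693 × 254.0 / 55.9 = 3.149 L/h
D = CL × Css × τ / F / S = 3.149 × 20 × 12 / 0.58 / 0.85 = 1533 mg

1530 mg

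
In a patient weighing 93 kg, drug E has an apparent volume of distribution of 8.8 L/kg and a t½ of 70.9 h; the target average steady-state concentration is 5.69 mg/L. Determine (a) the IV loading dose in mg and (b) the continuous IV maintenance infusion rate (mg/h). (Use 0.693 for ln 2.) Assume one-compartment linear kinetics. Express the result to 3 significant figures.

Vd(total) = 93 kg × 8.8 L/kg = 818.4 L
LD = Vd × C = 818.4 × 5.69 = 4657 mg
CL = 0.693 × Vd / t½ = 0.693 × 818.4 / 70.9 = 7.999 L/h
Infusion rate = CL × Css = 7.999 × 5.69 = 45.51 mg/h

(a) 4660 mg; (b) 45.5 mg/h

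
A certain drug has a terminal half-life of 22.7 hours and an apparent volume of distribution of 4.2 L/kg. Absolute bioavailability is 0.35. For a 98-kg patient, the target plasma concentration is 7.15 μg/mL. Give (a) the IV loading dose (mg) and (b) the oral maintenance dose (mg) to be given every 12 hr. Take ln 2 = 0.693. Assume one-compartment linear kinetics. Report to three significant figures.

Vd(total) = 98 kg × 4.2 L/kg = 411.6 L
LD = Vd × C = 411.6 × 7.15 = 2943 mg
CL = 0.693 × Vd / t½ = 0.693 × 411.6 / 22.7 = 12.57 L/h
D = CL × Css × τ / F = 12.57 × 7.15 × 12 / 0.35 = 3081 mg

(a) 2940 mg; (b) 3080 mg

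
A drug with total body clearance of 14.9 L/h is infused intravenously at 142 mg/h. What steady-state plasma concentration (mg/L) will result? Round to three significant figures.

Css = rate / CL = 142 / 14.90 = 9.530 mg/L

9.53 mg/L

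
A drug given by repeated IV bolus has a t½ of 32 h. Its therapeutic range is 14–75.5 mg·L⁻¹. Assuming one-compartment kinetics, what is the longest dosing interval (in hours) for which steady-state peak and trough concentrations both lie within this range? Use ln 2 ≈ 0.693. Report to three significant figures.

k = 0.693 / t½ = 0.693 / 32 = 0.02166 h⁻¹
Between IV bolus doses, concentration decays as C = C₀·e^(−kτ), so C_peak/C_trough = e^(kτ).
τ_max = ln(C_peak/C_trough) / k = ln(75.5/14) / 0.02166 = 1.685 / 0.02166 = 77.79 h

77.8 h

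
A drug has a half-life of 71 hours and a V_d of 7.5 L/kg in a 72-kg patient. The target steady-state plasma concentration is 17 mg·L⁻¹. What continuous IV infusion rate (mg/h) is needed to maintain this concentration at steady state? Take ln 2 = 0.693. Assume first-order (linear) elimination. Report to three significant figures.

Vd(total) = 72 kg × 7.5 L/kg = 540.0 L
CL = 0.693 × Vd / t½ = 0.693 × 540.0 / 71 = 5.271 L/h
Infusion rate = CL × Css = 5.271 × 17 = 89.61 mg/h

89.6 mg/h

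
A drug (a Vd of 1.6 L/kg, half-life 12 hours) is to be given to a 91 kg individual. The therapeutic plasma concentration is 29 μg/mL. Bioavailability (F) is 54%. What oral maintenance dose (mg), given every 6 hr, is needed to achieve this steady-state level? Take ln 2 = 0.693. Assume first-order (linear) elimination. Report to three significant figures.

2710 mg

Vd(total) = 91 kg × 1.6 L/kg = 145.6 L
k = 0.693/12 = 0.05775 h⁻¹, so CL = k·Vd = 0.05775 × 145.6 = 8.408 L/h
D = CL × Css × τ / F = 8.408 × 29 × 6 / 0.54 = 2709 mg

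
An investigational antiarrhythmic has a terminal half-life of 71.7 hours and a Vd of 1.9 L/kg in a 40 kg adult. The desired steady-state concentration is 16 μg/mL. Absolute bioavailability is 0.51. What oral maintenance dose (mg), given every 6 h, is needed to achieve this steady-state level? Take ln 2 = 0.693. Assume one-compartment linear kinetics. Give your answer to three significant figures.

138 mg

Total Vd = 1.9 × 40 = 76.00 L
k = 0.693/71.7 = 0.009665 h⁻¹, so CL = k·Vd = 0.009665 × 76.00 = 0.7345 L/h
D = CL × Css × τ / F = 0.7345 × 16 × 6 / 0.51 = 138.3 mg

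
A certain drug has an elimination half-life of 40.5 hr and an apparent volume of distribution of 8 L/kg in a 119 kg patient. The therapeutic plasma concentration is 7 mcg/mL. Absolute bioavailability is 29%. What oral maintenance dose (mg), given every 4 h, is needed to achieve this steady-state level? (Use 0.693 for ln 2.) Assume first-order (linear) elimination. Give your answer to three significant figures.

Vd(total) = 119 kg × 8 L/kg = 952.0 L
k = 0.693/40.5 = 0.01711 h⁻¹, so CL = k·Vd = 0.01711 × 952.0 = 16.29 L/h
D = CL × Css × τ / F = 16.29 × 7 × 4 / 0.29 = 1573 mg

1570 mg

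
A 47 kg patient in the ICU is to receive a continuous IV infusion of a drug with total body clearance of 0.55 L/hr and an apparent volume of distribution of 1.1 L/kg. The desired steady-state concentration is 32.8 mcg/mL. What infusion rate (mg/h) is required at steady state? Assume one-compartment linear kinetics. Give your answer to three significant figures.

Vd does not affect the maintenance rate; only clearance governs steady-state input.
Infusion rate = CL · Css = 0.5500 L/h × 32.8 mg/L = 18.04 mg/h

18.0 mg/h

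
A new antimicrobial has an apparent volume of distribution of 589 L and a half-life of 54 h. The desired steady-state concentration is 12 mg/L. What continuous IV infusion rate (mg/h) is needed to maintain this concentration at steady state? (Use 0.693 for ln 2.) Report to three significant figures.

CL = 0.693 × Vd / t½ = 0.693 × 589.0 / 54 = 7.559 L/h
Infusion rate = CL × Css = 7.559 × 12 = 90.71 mg/h

90.7 mg/h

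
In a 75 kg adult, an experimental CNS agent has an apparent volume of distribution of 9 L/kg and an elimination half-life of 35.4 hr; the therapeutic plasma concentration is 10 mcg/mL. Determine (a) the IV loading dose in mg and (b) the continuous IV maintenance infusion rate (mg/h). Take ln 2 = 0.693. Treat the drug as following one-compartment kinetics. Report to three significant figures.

Vd(total) = 75 kg × 9 L/kg = 675.0 L
LD = Vd × C = 675.0 × 10 = 6750 mg
CL = 0.693 × Vd / t½ = 0.693 × 675.0 / 35.4 = 13.21 L/h
Infusion rate = CL × Css = 13.21 × 10 = 132.1 mg/h

(a) 6750 mg; (b) 132 mg/h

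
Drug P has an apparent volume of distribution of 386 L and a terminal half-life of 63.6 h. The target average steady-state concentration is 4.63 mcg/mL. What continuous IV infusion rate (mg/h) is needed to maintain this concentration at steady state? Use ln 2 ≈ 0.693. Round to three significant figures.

19.5 mg/h

k = 0.693/63.6 = 0.01090 h⁻¹, so CL = k·Vd = 0.01090 × 386.0 = 4.207 L/h
Infusion rate = CL × Css = 4.207 × 4.63 = 19.48 mg/h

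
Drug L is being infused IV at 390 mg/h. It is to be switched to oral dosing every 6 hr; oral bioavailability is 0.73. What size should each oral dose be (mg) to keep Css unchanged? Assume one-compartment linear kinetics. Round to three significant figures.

To maintain the same Css, the systemic dosing rate must be unchanged: F·D/τ = infusion rate.
D = rate × τ / F = 390 × 6 / 0.73 = 3205 mg

3210 mg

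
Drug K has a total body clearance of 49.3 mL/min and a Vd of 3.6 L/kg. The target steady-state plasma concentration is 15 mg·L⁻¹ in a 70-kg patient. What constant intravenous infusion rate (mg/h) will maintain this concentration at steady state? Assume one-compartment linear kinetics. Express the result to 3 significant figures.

CL = 49.3 mL/min = 49.3 × 0.06 = 2.958 L/h
Rate = CL × Css = 2.958 × 15 = 44.37 mg/h

44.4 mg/h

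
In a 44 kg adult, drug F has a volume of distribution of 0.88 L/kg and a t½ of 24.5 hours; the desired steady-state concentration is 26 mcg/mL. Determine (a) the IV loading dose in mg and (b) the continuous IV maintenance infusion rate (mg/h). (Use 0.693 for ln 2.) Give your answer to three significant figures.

Vd(total) = 44 kg × 0.88 L/kg = 38.72 L
LD = Vd × C = 38.72 × 26 = 1007 mg
CL = 0.693 × Vd / t½ = 0.693 × 38.72 / 24.5 = 1.095 L/h
Infusion rate = CL × Css = 1.095 × 26 = 28.47 mg/h

(a) 1010 mg; (b) 28.5 mg/h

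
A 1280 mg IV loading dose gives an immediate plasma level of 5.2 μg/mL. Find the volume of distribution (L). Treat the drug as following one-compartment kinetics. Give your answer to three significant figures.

246 L

Immediately after an IV bolus, C₀ = Dose / Vd, so Vd = Dose / C₀.
Vd = 1280 / 5.2 = 246.2 L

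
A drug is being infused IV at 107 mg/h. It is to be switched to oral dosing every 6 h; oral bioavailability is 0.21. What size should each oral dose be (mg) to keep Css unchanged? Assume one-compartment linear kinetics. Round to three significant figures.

3060 mg

To maintain the same Css, the systemic dosing rate must be unchanged: F·D/τ = infusion rate.
D = rate × τ / F = 107 × 6 / 0.21 = 3057 mg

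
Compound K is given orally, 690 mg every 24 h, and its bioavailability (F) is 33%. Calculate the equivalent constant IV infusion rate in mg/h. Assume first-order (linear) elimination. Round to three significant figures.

9.49 mg/h

Equivalent systemic input: infusion rate = F·D/τ.
Rate = 0.33 × 690 / 24 = 9.488 mg/h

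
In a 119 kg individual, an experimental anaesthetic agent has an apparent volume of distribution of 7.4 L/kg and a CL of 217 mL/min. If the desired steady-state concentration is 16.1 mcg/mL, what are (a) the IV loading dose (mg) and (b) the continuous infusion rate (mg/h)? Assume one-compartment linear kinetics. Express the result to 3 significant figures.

(a) 14200 mg; (b) 210 mg/h

Vd = 7.4 L/kg × 119 kg = 880.6 L
LD = Vd · C_target = 880.6 × 16.1 = 14180 mg
Convert clearance: 217 mL/min × 60 min/h ÷ 1000 mL/L = 13.02 L/h
Maintenance infusion rate = CL × Css = 13.02 × 16.1 = 209.6 mg/h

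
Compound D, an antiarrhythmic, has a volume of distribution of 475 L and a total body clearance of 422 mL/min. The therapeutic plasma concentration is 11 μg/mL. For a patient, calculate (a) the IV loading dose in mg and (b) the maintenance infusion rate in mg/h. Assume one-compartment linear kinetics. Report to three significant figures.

(a) 5230 mg; (b) 279 mg/h

Loading dose = Vd × C = 475.0 × 11 = 5225 mg
CL = 422 mL/min × 60/1000 = 25.32 L/h
Infusion rate = 25.32 L/h × 11 mg/L = 278.5 mg/h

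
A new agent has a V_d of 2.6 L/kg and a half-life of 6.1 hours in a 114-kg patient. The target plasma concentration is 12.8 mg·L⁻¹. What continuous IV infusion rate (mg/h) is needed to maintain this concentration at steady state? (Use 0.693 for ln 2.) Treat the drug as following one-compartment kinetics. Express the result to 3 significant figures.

Total Vd = 2.6 × 114 = 296.4 L
k = 0.693/6.1 = 0.1136 h⁻¹, so CL = k·Vd = 0.1136 × 296.4 = 33.67 L/h
Infusion rate = CL × Css = 33.67 × 12.8 = 431.0 mg/h

431 mg/h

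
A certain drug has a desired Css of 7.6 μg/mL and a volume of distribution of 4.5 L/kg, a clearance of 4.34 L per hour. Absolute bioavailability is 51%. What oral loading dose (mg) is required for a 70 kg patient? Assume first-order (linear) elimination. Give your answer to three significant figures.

Total Vd = 4.5 × 70 = 315.0 L
LD = Vd × C / F = 315.0 × 7.600 / 0.51 = 4694 mg

4690 mg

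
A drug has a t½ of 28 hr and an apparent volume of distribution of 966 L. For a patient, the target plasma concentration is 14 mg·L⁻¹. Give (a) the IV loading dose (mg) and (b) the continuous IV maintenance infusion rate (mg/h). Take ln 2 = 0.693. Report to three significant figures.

LD = Vd × C = 966.0 × 14 = 13520 mg
CL = 0.693 × Vd / t½ = 0.693 × 966.0 / 28 = 23.91 L/h
Infusion rate = CL × Css = 23.91 × 14 = 334.7 mg/h

(a) 13500 mg; (b) 335 mg/h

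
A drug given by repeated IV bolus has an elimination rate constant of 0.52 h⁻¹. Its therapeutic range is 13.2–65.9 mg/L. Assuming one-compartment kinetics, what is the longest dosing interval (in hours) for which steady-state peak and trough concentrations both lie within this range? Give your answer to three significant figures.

Between IV bolus doses, concentration decays as C = C₀·e^(−kτ), so C_peak/C_trough = e^(kτ).
τ_max = ln(C_peak/C_trough) / k = ln(65.9/13.2) / 0.5200 = 1.608 / 0.5200 = 3.092 h

3.09 h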